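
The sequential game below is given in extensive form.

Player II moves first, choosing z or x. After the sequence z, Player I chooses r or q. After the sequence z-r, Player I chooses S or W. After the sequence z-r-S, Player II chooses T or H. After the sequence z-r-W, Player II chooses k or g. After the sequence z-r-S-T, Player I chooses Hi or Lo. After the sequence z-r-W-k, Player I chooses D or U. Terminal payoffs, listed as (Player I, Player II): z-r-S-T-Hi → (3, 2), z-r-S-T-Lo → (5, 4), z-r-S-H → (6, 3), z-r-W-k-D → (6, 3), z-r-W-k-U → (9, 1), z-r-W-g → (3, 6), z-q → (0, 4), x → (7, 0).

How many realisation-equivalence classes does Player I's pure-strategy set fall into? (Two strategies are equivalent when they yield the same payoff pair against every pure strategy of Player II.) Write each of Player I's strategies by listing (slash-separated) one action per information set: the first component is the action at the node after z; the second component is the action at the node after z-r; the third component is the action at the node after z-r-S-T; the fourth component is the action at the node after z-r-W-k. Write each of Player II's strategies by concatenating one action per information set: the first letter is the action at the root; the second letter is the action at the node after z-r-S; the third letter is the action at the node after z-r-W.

Player I has 16 pure strategies: r/S/Hi/D, r/S/Hi/U, r/S/Lo/D, r/S/Lo/U, r/W/Hi/D, r/W/Hi/U, r/W/Lo/D, r/W/Lo/U, q/S/Hi/D, q/S/Hi/U, q/S/Lo/D, q/S/Lo/U, q/W/Hi/D, q/W/Hi/U, q/W/Lo/D, q/W/Lo/U. Columns: zTk, zTg, zHk, zHg, xTk, xTg, xHk, xHg.
{r/S/Hi/D, r/S/Hi/U} → row (3,2) (3,2) (6,3) (6,3) (7,0) (7,0) (7,0) (7,0)
{r/S/Lo/D, r/S/Lo/U} → row (5,4) (5,4) (6,3) (6,3) (7,0) (7,0) (7,0) (7,0)
{r/W/Hi/D, r/W/Lo/D} → row (6,3) (3,6) (6,3) (3,6) (7,0) (7,0) (7,0) (7,0)
{r/W/Hi/U, r/W/Lo/U} → row (9,1) (3,6) (9,1) (3,6) (7,0) (7,0) (7,0) (7,0)
{q/S/Hi/D, q/S/Hi/U, q/S/Lo/D, q/S/Lo/U, q/W/Hi/D, q/W/Hi/U, q/W/Lo/D, q/W/Lo/U} → row (0,4) (0,4) (0,4) (0,4) (7,0) (7,0) (7,0) (7,0)
That's 5 distinct rows out of 16 strategies.

5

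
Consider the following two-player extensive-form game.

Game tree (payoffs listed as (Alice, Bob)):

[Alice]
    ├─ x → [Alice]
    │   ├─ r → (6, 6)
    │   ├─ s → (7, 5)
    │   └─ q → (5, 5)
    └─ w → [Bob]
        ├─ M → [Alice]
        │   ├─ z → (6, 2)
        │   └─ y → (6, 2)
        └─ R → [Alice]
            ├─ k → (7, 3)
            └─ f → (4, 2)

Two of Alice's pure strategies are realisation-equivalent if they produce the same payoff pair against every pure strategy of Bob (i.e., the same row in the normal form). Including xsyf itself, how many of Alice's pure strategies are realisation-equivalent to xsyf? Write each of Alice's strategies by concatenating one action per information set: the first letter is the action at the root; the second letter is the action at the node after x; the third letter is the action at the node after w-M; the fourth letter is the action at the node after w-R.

4

Row for xsyf (columns M, R): (7,5) (7,5).
Under xsyf, Alice's choice at the node after w-M and at the node after w-R can never be reached regardless of what Bob does, so varying those choices leaves every outcome unchanged.
Holding the reachable choices fixed and varying the unreachable ones freely already gives 2 × 2 = 4 equivalent strategies.
No other strategy reproduces this row, so those 4 are the full class: xszk, xszf, xsyk, xsyf.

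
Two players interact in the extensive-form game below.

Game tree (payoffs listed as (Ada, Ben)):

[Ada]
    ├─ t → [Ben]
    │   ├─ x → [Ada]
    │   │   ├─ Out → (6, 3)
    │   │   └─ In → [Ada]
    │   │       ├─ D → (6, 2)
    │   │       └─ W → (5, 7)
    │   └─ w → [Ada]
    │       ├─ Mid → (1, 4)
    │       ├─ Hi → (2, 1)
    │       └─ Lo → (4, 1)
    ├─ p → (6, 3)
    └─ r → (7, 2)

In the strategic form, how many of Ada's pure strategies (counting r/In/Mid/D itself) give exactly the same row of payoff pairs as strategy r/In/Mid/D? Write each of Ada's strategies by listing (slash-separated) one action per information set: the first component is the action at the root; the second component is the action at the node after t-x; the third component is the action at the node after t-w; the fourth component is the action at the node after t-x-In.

Row for r/In/Mid/D (columns x, w): (7,2) (7,2).
Under r/In/Mid/D, Ada's choice at the node after t-x and at the node after t-w and at the node after t-x-In can never be reached regardless of what Ben does, so varying those choices leaves every outcome unchanged.
Holding the reachable choices fixed and varying the unreachable ones freely already gives 2 × 3 × 2 = 12 equivalent strategies.
No other strategy reproduces this row, so those 12 are the full class: r/Out/Mid/D, r/Out/Mid/W, r/Out/Hi/D, r/Out/Hi/W, r/Out/Lo/D, r/Out/Lo/W, r/In/Mid/D, r/In/Mid/W, r/In/Hi/D, r/In/Hi/W, r/In/Lo/D, r/In/Lo/W.

12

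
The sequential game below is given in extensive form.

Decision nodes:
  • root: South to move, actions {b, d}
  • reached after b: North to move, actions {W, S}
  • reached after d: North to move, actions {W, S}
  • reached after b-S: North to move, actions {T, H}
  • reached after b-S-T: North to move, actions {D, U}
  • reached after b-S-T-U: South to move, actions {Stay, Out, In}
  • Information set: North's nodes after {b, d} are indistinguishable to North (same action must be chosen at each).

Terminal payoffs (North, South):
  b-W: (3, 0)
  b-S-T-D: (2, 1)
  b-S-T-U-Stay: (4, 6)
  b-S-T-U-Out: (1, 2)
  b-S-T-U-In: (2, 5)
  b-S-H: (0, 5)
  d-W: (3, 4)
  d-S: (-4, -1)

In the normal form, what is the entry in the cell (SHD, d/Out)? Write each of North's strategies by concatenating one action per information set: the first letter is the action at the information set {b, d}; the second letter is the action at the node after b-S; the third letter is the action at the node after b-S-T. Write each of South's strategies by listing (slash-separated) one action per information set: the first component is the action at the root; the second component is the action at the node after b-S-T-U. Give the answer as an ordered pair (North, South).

(-4, -1)

Trace the play path from the root:
  South plays d
  North plays S at [d]
→ terminal payoff (-4, -1).
(North's choice at the node after b-S is never reached on this path, so it doesn't affect the outcome.)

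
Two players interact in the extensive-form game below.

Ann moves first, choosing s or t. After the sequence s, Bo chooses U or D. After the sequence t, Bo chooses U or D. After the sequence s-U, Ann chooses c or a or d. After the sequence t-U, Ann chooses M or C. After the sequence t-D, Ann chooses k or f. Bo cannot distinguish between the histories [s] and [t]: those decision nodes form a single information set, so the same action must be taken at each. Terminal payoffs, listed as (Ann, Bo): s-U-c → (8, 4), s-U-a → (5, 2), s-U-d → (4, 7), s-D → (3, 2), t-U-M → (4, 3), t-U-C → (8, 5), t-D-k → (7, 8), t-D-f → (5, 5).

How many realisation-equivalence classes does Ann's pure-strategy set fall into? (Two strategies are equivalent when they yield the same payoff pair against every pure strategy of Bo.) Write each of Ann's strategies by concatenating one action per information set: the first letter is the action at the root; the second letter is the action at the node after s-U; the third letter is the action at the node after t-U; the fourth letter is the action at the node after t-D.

Ann has 24 pure strategies: scMk, scMf, scCk, scCf, saMk, saMf, saCk, saCf, sdMk, sdMf, sdCk, sdCf, tcMk, tcMf, tcCk, tcCf, taMk, taMf, taCk, taCf, tdMk, tdMf, tdCk, tdCf. Columns: U, D.
{scMk, scMf, scCk, scCf} → row (8,4) (3,2)
{saMk, saMf, saCk, saCf} → row (5,2) (3,2)
{sdMk, sdMf, sdCk, sdCf} → row (4,7) (3,2)
{tcMk, taMk, tdMk} → row (4,3) (7,8)
{tcMf, taMf, tdMf} → row (4,3) (5,5)
{tcCk, taCk, tdCk} → row (8,5) (7,8)
{tcCf, taCf, tdCf} → row (8,5) (5,5)
That's 7 distinct rows out of 24 strategies.

7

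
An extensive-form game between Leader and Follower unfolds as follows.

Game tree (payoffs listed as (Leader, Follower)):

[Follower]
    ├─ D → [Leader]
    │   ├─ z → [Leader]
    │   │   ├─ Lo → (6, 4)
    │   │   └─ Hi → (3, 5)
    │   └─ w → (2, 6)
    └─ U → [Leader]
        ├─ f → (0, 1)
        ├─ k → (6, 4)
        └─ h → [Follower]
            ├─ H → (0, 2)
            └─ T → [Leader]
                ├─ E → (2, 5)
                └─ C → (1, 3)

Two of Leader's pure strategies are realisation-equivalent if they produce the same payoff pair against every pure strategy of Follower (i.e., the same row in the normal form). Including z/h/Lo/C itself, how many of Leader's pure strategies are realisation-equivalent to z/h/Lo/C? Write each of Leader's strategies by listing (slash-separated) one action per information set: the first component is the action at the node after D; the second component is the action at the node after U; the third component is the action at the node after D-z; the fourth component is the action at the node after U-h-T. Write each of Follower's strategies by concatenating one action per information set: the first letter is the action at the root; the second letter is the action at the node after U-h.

1

Row for z/h/Lo/C (columns DH, DT, UH, UT): (6,4) (6,4) (0,2) (1,3).
Every one of Leader's information sets is on the play path for some reply by Follower when Leader follows z/h/Lo/C.
Changing the action at any of them therefore changes at least one column, so only z/h/Lo/C itself gives this row.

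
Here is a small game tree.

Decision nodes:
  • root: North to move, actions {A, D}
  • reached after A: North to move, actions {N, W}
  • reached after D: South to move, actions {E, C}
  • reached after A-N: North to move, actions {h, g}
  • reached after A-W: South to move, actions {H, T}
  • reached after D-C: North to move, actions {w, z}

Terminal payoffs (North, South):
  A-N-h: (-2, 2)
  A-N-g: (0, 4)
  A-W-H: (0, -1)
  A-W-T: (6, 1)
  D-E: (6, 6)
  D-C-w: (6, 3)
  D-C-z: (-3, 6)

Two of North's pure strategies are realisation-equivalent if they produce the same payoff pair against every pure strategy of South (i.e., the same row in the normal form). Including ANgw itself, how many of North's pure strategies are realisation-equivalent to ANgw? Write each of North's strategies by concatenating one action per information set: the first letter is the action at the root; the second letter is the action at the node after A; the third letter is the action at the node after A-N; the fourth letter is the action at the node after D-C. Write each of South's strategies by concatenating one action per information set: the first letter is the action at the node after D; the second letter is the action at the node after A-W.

2

Row for ANgw (columns EH, ET, CH, CT): (0,4) (0,4) (0,4) (0,4).
Under ANgw, North's choice at the node after D-C can never be reached regardless of what South does, so varying those choices leaves every outcome unchanged.
Holding the reachable choices fixed and varying the unreachable one freely already gives 2 equivalent strategies.
No other strategy reproduces this row, so those 2 are the full class: ANgw, ANgz.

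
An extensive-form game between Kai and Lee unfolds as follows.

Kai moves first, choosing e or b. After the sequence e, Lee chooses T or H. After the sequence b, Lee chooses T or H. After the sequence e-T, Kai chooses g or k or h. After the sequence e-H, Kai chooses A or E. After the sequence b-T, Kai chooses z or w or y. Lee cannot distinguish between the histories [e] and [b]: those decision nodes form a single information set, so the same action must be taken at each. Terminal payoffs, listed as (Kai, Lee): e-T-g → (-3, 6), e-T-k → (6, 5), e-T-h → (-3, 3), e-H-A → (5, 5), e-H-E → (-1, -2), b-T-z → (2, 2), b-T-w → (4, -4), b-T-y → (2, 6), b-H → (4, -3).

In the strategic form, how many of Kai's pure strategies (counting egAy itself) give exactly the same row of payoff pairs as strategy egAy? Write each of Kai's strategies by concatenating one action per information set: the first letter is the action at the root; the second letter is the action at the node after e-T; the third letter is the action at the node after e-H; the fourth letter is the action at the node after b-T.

3

Row for egAy (columns T, H): (-3,6) (5,5).
Under egAy, Kai's choice at the node after b-T can never be reached regardless of what Lee does, so varying those choices leaves every outcome unchanged.
Holding the reachable choices fixed and varying the unreachable one freely already gives 3 equivalent strategies.
No other strategy reproduces this row, so those 3 are the full class: egAz, egAw, egAy.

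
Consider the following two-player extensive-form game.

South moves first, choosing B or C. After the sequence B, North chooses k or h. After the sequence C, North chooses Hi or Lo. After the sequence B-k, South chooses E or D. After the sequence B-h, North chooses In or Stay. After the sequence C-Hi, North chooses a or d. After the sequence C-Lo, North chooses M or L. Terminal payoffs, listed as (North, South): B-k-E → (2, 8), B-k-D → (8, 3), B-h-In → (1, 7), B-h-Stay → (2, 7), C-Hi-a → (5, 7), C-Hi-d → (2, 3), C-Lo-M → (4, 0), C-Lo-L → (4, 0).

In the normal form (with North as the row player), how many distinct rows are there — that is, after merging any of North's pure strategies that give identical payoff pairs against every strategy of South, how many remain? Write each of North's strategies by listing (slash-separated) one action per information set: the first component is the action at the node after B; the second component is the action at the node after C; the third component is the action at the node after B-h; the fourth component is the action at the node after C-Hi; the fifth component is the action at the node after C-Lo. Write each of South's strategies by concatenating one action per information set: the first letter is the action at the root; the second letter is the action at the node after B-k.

North has 32 pure strategies: k/Hi/In/a/M, k/Hi/In/a/L, k/Hi/In/d/M, k/Hi/In/d/L, k/Hi/Stay/a/M, k/Hi/Stay/a/L, k/Hi/Stay/d/M, k/Hi/Stay/d/L, k/Lo/In/a/M, k/Lo/In/a/L, k/Lo/In/d/M, k/Lo/In/d/L, k/Lo/Stay/a/M, k/Lo/Stay/a/L, k/Lo/Stay/d/M, k/Lo/Stay/d/L, h/Hi/In/a/M, h/Hi/In/a/L, h/Hi/In/d/M, h/Hi/In/d/L, h/Hi/Stay/a/M, h/Hi/Stay/a/L, h/Hi/Stay/d/M, h/Hi/Stay/d/L, h/Lo/In/a/M, h/Lo/In/a/L, h/Lo/In/d/M, h/Lo/In/d/L, h/Lo/Stay/a/M, h/Lo/Stay/a/L, h/Lo/Stay/d/M, h/Lo/Stay/d/L. Columns: BE, BD, CE, CD.
{k/Hi/In/a/M, k/Hi/In/a/L, k/Hi/Stay/a/M, k/Hi/Stay/a/L} → row (2,8) (8,3) (5,7) (5,7)
{k/Hi/In/d/M, k/Hi/In/d/L, k/Hi/Stay/d/M, k/Hi/Stay/d/L} → row (2,8) (8,3) (2,3) (2,3)
{k/Lo/In/a/M, k/Lo/In/a/L, k/Lo/In/d/M, k/Lo/In/d/L, k/Lo/Stay/a/M, k/Lo/Stay/a/L, k/Lo/Stay/d/M, k/Lo/Stay/d/L} → row (2,8) (8,3) (4,0) (4,0)
{h/Hi/In/a/M, h/Hi/In/a/L} → row (1,7) (1,7) (5,7) (5,7)
{h/Hi/In/d/M, h/Hi/In/d/L} → row (1,7) (1,7) (2,3) (2,3)
{h/Hi/Stay/a/M, h/Hi/Stay/a/L} → row (2,7) (2,7) (5,7) (5,7)
{h/Hi/Stay/d/M, h/Hi/Stay/d/L} → row (2,7) (2,7) (2,3) (2,3)
{h/Lo/In/a/M, h/Lo/In/a/L, h/Lo/In/d/M, h/Lo/In/d/L} → row (1,7) (1,7) (4,0) (4,0)
{h/Lo/Stay/a/M, h/Lo/Stay/a/L, h/Lo/Stay/d/M, h/Lo/Stay/d/L} → row (2,7) (2,7) (4,0) (4,0)
That's 9 distinct rows out of 32 strategies.

9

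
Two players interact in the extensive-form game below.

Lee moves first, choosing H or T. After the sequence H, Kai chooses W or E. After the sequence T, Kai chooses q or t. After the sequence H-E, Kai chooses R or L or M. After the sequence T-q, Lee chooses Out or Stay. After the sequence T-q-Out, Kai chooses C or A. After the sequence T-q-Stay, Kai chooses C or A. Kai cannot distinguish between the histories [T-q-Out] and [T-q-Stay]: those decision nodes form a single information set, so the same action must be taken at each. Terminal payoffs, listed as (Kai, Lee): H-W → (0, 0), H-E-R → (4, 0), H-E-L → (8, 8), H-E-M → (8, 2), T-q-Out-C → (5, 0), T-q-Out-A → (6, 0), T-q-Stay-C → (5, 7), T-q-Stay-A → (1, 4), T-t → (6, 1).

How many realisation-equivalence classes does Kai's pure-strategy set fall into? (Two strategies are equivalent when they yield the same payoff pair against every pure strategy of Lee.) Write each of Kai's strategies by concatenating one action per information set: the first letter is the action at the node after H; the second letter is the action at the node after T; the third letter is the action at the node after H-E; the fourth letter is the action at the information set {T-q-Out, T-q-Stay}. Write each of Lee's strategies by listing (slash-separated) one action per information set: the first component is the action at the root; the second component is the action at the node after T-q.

12

Kai has 24 pure strategies: WqRC, WqRA, WqLC, WqLA, WqMC, WqMA, WtRC, WtRA, WtLC, WtLA, WtMC, WtMA, EqRC, EqRA, EqLC, EqLA, EqMC, EqMA, EtRC, EtRA, EtLC, EtLA, EtMC, EtMA. Columns: H/Out, H/Stay, T/Out, T/Stay.
{WqRC, WqLC, WqMC} → row (0,0) (0,0) (5,0) (5,7)
{WqRA, WqLA, WqMA} → row (0,0) (0,0) (6,0) (1,4)
{WtRC, WtRA, WtLC, WtLA, WtMC, WtMA} → row (0,0) (0,0) (6,1) (6,1)
{EqRC} → row (4,0) (4,0) (5,0) (5,7)
{EqRA} → row (4,0) (4,0) (6,0) (1,4)
{EqLC} → row (8,8) (8,8) (5,0) (5,7)
{EqLA} → row (8,8) (8,8) (6,0) (1,4)
{EqMC} → row (8,2) (8,2) (5,0) (5,7)
{EqMA} → row (8,2) (8,2) (6,0) (1,4)
{EtRC, EtRA} → row (4,0) (4,0) (6,1) (6,1)
{EtLC, EtLA} → row (8,8) (8,8) (6,1) (6,1)
{EtMC, EtMA} → row (8,2) (8,2) (6,1) (6,1)
That's 12 distinct rows out of 24 strategies.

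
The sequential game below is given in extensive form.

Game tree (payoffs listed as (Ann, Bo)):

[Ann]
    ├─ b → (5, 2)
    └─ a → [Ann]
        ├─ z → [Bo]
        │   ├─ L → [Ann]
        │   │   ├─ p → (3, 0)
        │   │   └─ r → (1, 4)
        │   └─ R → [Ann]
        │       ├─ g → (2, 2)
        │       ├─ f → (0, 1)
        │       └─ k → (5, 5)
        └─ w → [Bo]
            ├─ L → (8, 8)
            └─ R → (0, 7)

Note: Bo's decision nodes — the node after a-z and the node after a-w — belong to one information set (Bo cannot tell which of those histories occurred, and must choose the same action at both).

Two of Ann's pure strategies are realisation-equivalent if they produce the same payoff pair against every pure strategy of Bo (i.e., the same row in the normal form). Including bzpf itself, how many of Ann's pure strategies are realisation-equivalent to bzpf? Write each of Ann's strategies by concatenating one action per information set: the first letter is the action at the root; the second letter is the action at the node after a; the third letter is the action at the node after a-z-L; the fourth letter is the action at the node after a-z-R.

12

Row for bzpf (columns L, R): (5,2) (5,2).
Under bzpf, Ann's choice at the node after a and at the node after a-z-L and at the node after a-z-R can never be reached regardless of what Bo does, so varying those choices leaves every outcome unchanged.
Holding the reachable choices fixed and varying the unreachable ones freely already gives 2 × 2 × 3 = 12 equivalent strategies.
No other strategy reproduces this row, so those 12 are the full class: bzpg, bzpf, bzpk, bzrg, bzrf, bzrk, bwpg, bwpf, bwpk, bwrg, bwrf, bwrk.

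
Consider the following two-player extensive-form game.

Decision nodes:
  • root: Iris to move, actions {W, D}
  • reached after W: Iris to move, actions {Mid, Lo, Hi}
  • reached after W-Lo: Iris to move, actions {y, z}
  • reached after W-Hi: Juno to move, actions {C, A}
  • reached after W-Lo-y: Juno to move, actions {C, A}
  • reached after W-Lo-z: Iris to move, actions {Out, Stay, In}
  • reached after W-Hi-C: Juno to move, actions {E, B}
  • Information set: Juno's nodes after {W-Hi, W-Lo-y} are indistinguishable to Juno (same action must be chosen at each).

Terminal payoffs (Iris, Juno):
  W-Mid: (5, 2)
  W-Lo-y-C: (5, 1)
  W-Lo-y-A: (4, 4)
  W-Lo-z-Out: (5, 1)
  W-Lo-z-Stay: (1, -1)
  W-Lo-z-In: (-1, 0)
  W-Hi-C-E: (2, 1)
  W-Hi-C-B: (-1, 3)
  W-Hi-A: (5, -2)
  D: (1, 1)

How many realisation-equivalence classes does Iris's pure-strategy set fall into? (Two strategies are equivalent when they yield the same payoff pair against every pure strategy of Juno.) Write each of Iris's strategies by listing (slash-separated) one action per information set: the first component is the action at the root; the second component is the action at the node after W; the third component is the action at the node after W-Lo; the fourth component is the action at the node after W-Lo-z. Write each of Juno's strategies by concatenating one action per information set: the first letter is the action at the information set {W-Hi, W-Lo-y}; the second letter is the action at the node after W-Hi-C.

Iris has 36 pure strategies: W/Mid/y/Out, W/Mid/y/Stay, W/Mid/y/In, W/Mid/z/Out, W/Mid/z/Stay, W/Mid/z/In, W/Lo/y/Out, W/Lo/y/Stay, W/Lo/y/In, W/Lo/z/Out, W/Lo/z/Stay, W/Lo/z/In, W/Hi/y/Out, W/Hi/y/Stay, W/Hi/y/In, W/Hi/z/Out, W/Hi/z/Stay, W/Hi/z/In, D/Mid/y/Out, D/Mid/y/Stay, D/Mid/y/In, D/Mid/z/Out, D/Mid/z/Stay, D/Mid/z/In, D/Lo/y/Out, D/Lo/y/Stay, D/Lo/y/In, D/Lo/z/Out, D/Lo/z/Stay, D/Lo/z/In, D/Hi/y/Out, D/Hi/y/Stay, D/Hi/y/In, D/Hi/z/Out, D/Hi/z/Stay, D/Hi/z/In. Columns: CE, CB, AE, AB.
{W/Mid/y/Out, W/Mid/y/Stay, W/Mid/y/In, W/Mid/z/Out, W/Mid/z/Stay, W/Mid/z/In} → row (5,2) (5,2) (5,2) (5,2)
{W/Lo/y/Out, W/Lo/y/Stay, W/Lo/y/In} → row (5,1) (5,1) (4,4) (4,4)
{W/Lo/z/Out} → row (5,1) (5,1) (5,1) (5,1)
{W/Lo/z/Stay} → row (1,-1) (1,-1) (1,-1) (1,-1)
{W/Lo/z/In} → row (-1,0) (-1,0) (-1,0) (-1,0)
{W/Hi/y/Out, W/Hi/y/Stay, W/Hi/y/In, W/Hi/z/Out, W/Hi/z/Stay, W/Hi/z/In} → row (2,1) (-1,3) (5,-2) (5,-2)
{D/Mid/y/Out, D/Mid/y/Stay, D/Mid/y/In, D/Mid/z/Out, D/Mid/z/Stay, D/Mid/z/In, D/Lo/y/Out, D/Lo/y/Stay, D/Lo/y/In, D/Lo/z/Out, D/Lo/z/Stay, D/Lo/z/In, D/Hi/y/Out, D/Hi/y/Stay, D/Hi/y/In, D/Hi/z/Out, D/Hi/z/Stay, D/Hi/z/In} → row (1,1) (1,1) (1,1) (1,1)
That's 7 distinct rows out of 36 strategies.

7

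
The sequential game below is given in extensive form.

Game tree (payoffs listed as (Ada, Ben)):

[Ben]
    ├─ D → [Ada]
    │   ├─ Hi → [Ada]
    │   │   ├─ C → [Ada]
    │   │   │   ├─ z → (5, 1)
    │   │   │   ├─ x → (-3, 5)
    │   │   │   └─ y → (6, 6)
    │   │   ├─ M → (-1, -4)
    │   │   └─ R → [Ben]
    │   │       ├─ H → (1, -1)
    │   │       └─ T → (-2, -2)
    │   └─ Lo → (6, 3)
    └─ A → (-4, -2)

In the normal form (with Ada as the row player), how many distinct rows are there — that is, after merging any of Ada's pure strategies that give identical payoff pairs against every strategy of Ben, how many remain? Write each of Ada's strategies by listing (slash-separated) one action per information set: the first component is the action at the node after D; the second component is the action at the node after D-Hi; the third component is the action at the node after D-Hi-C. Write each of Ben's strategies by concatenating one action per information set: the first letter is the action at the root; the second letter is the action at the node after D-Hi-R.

Ada has 18 pure strategies: Hi/C/z, Hi/C/x, Hi/C/y, Hi/M/z, Hi/M/x, Hi/M/y, Hi/R/z, Hi/R/x, Hi/R/y, Lo/C/z, Lo/C/x, Lo/C/y, Lo/M/z, Lo/M/x, Lo/M/y, Lo/R/z, Lo/R/x, Lo/R/y. Columns: DH, DT, AH, AT.
{Hi/C/z} → row (5,1) (5,1) (-4,-2) (-4,-2)
{Hi/C/x} → row (-3,5) (-3,5) (-4,-2) (-4,-2)
{Hi/C/y} → row (6,6) (6,6) (-4,-2) (-4,-2)
{Hi/M/z, Hi/M/x, Hi/M/y} → row (-1,-4) (-1,-4) (-4,-2) (-4,-2)
{Hi/R/z, Hi/R/x, Hi/R/y} → row (1,-1) (-2,-2) (-4,-2) (-4,-2)
{Lo/C/z, Lo/C/x, Lo/C/y, Lo/M/z, Lo/M/x, Lo/M/y, Lo/R/z, Lo/R/x, Lo/R/y} → row (6,3) (6,3) (-4,-2) (-4,-2)
That's 6 distinct rows out of 18 strategies.

6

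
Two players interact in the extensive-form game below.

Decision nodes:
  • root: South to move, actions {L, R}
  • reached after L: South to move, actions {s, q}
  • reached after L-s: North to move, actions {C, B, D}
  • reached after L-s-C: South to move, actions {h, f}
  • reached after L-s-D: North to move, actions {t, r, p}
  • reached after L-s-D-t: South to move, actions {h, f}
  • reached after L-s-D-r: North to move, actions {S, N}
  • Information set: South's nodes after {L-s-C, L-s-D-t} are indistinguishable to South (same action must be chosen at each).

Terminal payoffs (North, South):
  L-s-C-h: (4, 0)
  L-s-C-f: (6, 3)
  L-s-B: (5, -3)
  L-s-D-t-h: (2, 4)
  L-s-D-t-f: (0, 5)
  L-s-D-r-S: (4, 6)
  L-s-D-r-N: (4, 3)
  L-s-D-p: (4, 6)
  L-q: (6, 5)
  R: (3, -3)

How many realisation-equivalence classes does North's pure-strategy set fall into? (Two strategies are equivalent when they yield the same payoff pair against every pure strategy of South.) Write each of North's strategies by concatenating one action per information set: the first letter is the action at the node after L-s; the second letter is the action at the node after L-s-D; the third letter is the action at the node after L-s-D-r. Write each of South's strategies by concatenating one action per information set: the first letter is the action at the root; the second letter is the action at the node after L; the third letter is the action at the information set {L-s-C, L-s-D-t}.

5

North has 18 pure strategies: CtS, CtN, CrS, CrN, CpS, CpN, BtS, BtN, BrS, BrN, BpS, BpN, DtS, DtN, DrS, DrN, DpS, DpN. Columns: Lsh, Lsf, Lqh, Lqf, Rsh, Rsf, Rqh, Rqf.
{CtS, CtN, CrS, CrN, CpS, CpN} → row (4,0) (6,3) (6,5) (6,5) (3,-3) (3,-3) (3,-3) (3,-3)
{BtS, BtN, BrS, BrN, BpS, BpN} → row (5,-3) (5,-3) (6,5) (6,5) (3,-3) (3,-3) (3,-3) (3,-3)
{DtS, DtN} → row (2,4) (0,5) (6,5) (6,5) (3,-3) (3,-3) (3,-3) (3,-3)
{DrS, DpS, DpN} → row (4,6) (4,6) (6,5) (6,5) (3,-3) (3,-3) (3,-3) (3,-3)
{DrN} → row (4,3) (4,3) (6,5) (6,5) (3,-3) (3,-3) (3,-3) (3,-3)
That's 5 distinct rows out of 18 strategies.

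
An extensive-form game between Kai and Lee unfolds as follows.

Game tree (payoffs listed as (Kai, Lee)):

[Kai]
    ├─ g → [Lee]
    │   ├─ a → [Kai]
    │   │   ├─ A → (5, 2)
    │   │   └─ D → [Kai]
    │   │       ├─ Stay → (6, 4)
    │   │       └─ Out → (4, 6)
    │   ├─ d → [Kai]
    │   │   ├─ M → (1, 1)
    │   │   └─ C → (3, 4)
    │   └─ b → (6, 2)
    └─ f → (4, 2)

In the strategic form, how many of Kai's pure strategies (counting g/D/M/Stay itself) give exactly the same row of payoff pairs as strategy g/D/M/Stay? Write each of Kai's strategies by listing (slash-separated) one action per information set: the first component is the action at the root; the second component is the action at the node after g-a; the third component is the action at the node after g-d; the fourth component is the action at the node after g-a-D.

Row for g/D/M/Stay (columns a, d, b): (6,4) (1,1) (6,2).
Every one of Kai's information sets is on the play path for some reply by Lee when Kai follows g/D/M/Stay.
Changing the action at any of them therefore changes at least one column, so only g/D/M/Stay itself gives this row.

1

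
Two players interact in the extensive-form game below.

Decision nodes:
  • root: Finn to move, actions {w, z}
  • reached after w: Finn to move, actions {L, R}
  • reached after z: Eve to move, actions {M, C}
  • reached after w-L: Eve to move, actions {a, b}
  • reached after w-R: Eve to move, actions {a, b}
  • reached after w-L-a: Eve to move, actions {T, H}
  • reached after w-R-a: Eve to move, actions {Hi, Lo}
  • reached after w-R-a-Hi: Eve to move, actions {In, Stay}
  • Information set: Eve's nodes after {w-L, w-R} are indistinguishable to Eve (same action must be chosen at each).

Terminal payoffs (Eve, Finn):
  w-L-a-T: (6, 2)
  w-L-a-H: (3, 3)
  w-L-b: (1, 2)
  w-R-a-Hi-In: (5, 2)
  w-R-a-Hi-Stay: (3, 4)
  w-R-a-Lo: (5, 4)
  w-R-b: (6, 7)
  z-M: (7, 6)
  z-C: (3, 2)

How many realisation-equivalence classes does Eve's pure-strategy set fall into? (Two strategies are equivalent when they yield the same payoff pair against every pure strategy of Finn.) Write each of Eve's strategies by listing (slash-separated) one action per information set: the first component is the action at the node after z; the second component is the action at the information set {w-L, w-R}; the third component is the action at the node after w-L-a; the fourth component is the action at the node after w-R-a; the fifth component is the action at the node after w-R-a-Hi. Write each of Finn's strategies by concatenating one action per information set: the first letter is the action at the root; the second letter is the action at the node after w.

14

Eve has 32 pure strategies: M/a/T/Hi/In, M/a/T/Hi/Stay, M/a/T/Lo/In, M/a/T/Lo/Stay, M/a/H/Hi/In, M/a/H/Hi/Stay, M/a/H/Lo/In, M/a/H/Lo/Stay, M/b/T/Hi/In, M/b/T/Hi/Stay, M/b/T/Lo/In, M/b/T/Lo/Stay, M/b/H/Hi/In, M/b/H/Hi/Stay, M/b/H/Lo/In, M/b/H/Lo/Stay, C/a/T/Hi/In, C/a/T/Hi/Stay, C/a/T/Lo/In, C/a/T/Lo/Stay, C/a/H/Hi/In, C/a/H/Hi/Stay, C/a/H/Lo/In, C/a/H/Lo/Stay, C/b/T/Hi/In, C/b/T/Hi/Stay, C/b/T/Lo/In, C/b/T/Lo/Stay, C/b/H/Hi/In, C/b/H/Hi/Stay, C/b/H/Lo/In, C/b/H/Lo/Stay. Columns: wL, wR, zL, zR.
{M/a/T/Hi/In} → row (6,2) (5,2) (7,6) (7,6)
{M/a/T/Hi/Stay} → row (6,2) (3,4) (7,6) (7,6)
{M/a/T/Lo/In, M/a/T/Lo/Stay} → row (6,2) (5,4) (7,6) (7,6)
{M/a/H/Hi/In} → row (3,3) (5,2) (7,6) (7,6)
{M/a/H/Hi/Stay} → row (3,3) (3,4) (7,6) (7,6)
{M/a/H/Lo/In, M/a/H/Lo/Stay} → row (3,3) (5,4) (7,6) (7,6)
{M/b/T/Hi/In, M/b/T/Hi/Stay, M/b/T/Lo/In, M/b/T/Lo/Stay, M/b/H/Hi/In, M/b/H/Hi/Stay, M/b/H/Lo/In, M/b/H/Lo/Stay} → row (1,2) (6,7) (7,6) (7,6)
{C/a/T/Hi/In} → row (6,2) (5,2) (3,2) (3,2)
{C/a/T/Hi/Stay} → row (6,2) (3,4) (3,2) (3,2)
{C/a/T/Lo/In, C/a/T/Lo/Stay} → row (6,2) (5,4) (3,2) (3,2)
{C/a/H/Hi/In} → row (3,3) (5,2) (3,2) (3,2)
{C/a/H/Hi/Stay} → row (3,3) (3,4) (3,2) (3,2)
{C/a/H/Lo/In, C/a/H/Lo/Stay} → row (3,3) (5,4) (3,2) (3,2)
{C/b/T/Hi/In, C/b/T/Hi/Stay, C/b/T/Lo/In, C/b/T/Lo/Stay, C/b/H/Hi/In, C/b/H/Hi/Stay, C/b/H/Lo/In, C/b/H/Lo/Stay} → row (1,2) (6,7) (3,2) (3,2)
That's 14 distinct rows out of 32 strategies.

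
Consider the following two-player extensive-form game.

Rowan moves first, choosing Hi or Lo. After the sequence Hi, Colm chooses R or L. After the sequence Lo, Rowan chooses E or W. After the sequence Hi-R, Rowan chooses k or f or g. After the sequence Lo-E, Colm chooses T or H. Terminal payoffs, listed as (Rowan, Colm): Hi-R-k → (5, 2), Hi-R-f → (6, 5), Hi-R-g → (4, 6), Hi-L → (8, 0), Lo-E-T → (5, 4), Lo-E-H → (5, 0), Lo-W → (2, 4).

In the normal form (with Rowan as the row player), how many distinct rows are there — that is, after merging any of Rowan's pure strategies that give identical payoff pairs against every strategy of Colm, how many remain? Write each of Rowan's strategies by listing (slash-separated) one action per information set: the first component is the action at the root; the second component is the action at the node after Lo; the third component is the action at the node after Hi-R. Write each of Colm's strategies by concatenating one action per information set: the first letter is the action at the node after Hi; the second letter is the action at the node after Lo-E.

5

Rowan has 12 pure strategies: Hi/E/k, Hi/E/f, Hi/E/g, Hi/W/k, Hi/W/f, Hi/W/g, Lo/E/k, Lo/E/f, Lo/E/g, Lo/W/k, Lo/W/f, Lo/W/g. Columns: RT, RH, LT, LH.
{Hi/E/k, Hi/W/k} → row (5,2) (5,2) (8,0) (8,0)
{Hi/E/f, Hi/W/f} → row (6,5) (6,5) (8,0) (8,0)
{Hi/E/g, Hi/W/g} → row (4,6) (4,6) (8,0) (8,0)
{Lo/E/k, Lo/E/f, Lo/E/g} → row (5,4) (5,0) (5,4) (5,0)
{Lo/W/k, Lo/W/f, Lo/W/g} → row (2,4) (2,4) (2,4) (2,4)
That's 5 distinct rows out of 12 strategies.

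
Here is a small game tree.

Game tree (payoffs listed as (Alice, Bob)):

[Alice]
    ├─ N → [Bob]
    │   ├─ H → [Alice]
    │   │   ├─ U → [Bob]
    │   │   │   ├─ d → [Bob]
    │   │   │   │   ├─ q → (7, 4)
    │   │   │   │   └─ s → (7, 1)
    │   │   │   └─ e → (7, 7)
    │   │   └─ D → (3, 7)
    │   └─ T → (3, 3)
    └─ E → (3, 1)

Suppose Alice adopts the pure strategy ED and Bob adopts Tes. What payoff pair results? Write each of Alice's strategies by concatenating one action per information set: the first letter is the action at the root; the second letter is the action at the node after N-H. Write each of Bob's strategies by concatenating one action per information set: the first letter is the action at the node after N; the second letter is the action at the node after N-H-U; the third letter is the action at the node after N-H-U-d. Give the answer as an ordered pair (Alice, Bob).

Trace the play path from the root:
  Alice plays E
→ terminal payoff (3, 1).
(Alice's choice at the node after N-H is never reached on this path, so it doesn't affect the outcome.)

(3, 1)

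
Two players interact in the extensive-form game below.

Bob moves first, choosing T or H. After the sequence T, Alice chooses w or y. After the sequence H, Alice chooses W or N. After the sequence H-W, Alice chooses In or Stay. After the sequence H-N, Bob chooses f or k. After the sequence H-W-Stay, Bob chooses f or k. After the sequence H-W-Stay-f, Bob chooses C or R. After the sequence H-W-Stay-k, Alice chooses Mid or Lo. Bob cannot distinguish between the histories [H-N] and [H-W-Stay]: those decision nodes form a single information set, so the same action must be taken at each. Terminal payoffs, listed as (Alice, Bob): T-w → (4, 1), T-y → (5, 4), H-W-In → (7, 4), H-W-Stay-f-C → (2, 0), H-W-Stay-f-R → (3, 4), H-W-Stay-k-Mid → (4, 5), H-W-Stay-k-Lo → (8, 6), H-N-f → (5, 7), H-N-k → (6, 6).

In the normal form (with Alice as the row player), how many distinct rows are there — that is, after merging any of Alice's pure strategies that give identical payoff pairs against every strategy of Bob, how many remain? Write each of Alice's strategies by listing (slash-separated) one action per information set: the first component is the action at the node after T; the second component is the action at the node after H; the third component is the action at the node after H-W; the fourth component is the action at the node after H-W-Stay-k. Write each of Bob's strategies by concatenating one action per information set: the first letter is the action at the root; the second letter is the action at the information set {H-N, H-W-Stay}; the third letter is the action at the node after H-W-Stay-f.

Alice has 16 pure strategies: w/W/In/Mid, w/W/In/Lo, w/W/Stay/Mid, w/W/Stay/Lo, w/N/In/Mid, w/N/In/Lo, w/N/Stay/Mid, w/N/Stay/Lo, y/W/In/Mid, y/W/In/Lo, y/W/Stay/Mid, y/W/Stay/Lo, y/N/In/Mid, y/N/In/Lo, y/N/Stay/Mid, y/N/Stay/Lo. Columns: TfC, TfR, TkC, TkR, HfC, HfR, HkC, HkR.
{w/W/In/Mid, w/W/In/Lo} → row (4,1) (4,1) (4,1) (4,1) (7,4) (7,4) (7,4) (7,4)
{w/W/Stay/Mid} → row (4,1) (4,1) (4,1) (4,1) (2,0) (3,4) (4,5) (4,5)
{w/W/Stay/Lo} → row (4,1) (4,1) (4,1) (4,1) (2,0) (3,4) (8,6) (8,6)
{w/N/In/Mid, w/N/In/Lo, w/N/Stay/Mid, w/N/Stay/Lo} → row (4,1) (4,1) (4,1) (4,1) (5,7) (5,7) (6,6) (6,6)
{y/W/In/Mid, y/W/In/Lo} → row (5,4) (5,4) (5,4) (5,4) (7,4) (7,4) (7,4) (7,4)
{y/W/Stay/Mid} → row (5,4) (5,4) (5,4) (5,4) (2,0) (3,4) (4,5) (4,5)
{y/W/Stay/Lo} → row (5,4) (5,4) (5,4) (5,4) (2,0) (3,4) (8,6) (8,6)
{y/N/In/Mid, y/N/In/Lo, y/N/Stay/Mid, y/N/Stay/Lo} → row (5,4) (5,4) (5,4) (5,4) (5,7) (5,7) (6,6) (6,6)
That's 8 distinct rows out of 16 strategies.

8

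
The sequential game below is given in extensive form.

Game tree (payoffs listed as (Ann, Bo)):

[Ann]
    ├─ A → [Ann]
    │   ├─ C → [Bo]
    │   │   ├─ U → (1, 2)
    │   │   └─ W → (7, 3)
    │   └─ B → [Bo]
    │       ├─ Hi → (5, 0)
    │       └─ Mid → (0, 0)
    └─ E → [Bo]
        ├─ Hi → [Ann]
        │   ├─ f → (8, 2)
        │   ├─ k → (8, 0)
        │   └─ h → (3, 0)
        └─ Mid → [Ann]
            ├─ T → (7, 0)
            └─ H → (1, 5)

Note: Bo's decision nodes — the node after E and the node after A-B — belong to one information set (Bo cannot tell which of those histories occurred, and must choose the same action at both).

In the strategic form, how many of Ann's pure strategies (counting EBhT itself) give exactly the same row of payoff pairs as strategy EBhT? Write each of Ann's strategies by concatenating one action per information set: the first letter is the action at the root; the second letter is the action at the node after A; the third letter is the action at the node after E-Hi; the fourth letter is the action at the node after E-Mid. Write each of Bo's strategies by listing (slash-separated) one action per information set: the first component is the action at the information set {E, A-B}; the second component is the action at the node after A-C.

2

Row for EBhT (columns Hi/U, Hi/W, Mid/U, Mid/W): (3,0) (3,0) (7,0) (7,0).
Under EBhT, Ann's choice at the node after A can never be reached regardless of what Bo does, so varying those choices leaves every outcome unchanged.
Holding the reachable choices fixed and varying the unreachable one freely already gives 2 equivalent strategies.
No other strategy reproduces this row, so those 2 are the full class: EChT, EBhT.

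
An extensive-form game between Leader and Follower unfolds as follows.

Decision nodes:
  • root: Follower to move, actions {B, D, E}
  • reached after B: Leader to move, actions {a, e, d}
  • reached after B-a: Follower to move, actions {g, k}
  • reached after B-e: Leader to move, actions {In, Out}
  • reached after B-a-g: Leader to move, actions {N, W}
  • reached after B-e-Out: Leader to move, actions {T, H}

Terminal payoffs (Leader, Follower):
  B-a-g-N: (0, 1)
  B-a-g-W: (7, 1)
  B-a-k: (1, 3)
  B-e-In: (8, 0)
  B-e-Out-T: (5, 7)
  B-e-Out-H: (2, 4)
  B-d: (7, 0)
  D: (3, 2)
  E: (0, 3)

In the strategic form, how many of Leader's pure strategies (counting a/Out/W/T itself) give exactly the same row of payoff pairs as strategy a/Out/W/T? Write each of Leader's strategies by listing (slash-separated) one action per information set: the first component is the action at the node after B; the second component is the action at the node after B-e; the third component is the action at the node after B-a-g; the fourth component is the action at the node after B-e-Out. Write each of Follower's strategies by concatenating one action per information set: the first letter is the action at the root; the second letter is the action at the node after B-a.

Row for a/Out/W/T (columns Bg, Bk, Dg, Dk, Eg, Ek): (7,1) (1,3) (3,2) (3,2) (0,3) (0,3).
Under a/Out/W/T, Leader's choice at the node after B-e and at the node after B-e-Out can never be reached regardless of what Follower does, so varying those choices leaves every outcome unchanged.
Holding the reachable choices fixed and varying the unreachable ones freely already gives 2 × 2 = 4 equivalent strategies.
No other strategy reproduces this row, so those 4 are the full class: a/In/W/T, a/In/W/H, a/Out/W/T, a/Out/W/H.

4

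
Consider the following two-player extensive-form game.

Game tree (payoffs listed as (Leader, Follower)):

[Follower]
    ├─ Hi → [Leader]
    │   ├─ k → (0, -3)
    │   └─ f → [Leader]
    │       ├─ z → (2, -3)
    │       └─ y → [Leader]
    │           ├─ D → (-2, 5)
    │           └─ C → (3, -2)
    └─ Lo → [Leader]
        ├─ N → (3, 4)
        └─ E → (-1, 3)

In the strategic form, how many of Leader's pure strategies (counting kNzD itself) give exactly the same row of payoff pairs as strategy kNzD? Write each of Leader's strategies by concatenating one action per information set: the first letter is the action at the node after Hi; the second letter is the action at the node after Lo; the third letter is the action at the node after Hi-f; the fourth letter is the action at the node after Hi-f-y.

Row for kNzD (columns Hi, Lo): (0,-3) (3,4).
Under kNzD, Leader's choice at the node after Hi-f and at the node after Hi-f-y can never be reached regardless of what Follower does, so varying those choices leaves every outcome unchanged.
Holding the reachable choices fixed and varying the unreachable ones freely already gives 2 × 2 = 4 equivalent strategies.
No other strategy reproduces this row, so those 4 are the full class: kNzD, kNzC, kNyD, kNyC.

4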